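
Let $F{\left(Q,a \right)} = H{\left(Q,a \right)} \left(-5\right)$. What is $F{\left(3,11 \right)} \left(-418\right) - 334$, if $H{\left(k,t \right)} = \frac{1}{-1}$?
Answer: $-2424$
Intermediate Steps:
$H{\left(k,t \right)} = -1$
$F{\left(Q,a \right)} = 5$ ($F{\left(Q,a \right)} = \left(-1\right) \left(-5\right) = 5$)
$F{\left(3,11 \right)} \left(-418\right) - 334 = 5 \left(-418\right) - 334 = -2090 - 334 = -2424$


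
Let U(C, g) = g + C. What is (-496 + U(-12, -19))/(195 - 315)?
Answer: 527/120 ≈ 4.3917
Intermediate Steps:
U(C, g) = C + g
(-496 + U(-12, -19))/(195 - 315) = (-496 + (-12 - 19))/(195 - 315) = (-496 - 31)/(-120) = -527*(-1/120) = 527/120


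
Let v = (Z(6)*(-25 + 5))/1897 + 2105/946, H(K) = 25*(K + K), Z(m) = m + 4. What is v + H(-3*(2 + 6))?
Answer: -2149670415/1794562 ≈ -1197.9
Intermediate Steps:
Z(m) = 4 + m
H(K) = 50*K (H(K) = 25*(2*K) = 50*K)
v = 3803985/1794562 (v = ((4 + 6)*(-25 + 5))/1897 + 2105/946 = (10*(-20))*(1/1897) + 2105*(1/946) = -200*1/1897 + 2105/946 = -200/1897 + 2105/946 = 3803985/1794562 ≈ 2.1197)
v + H(-3*(2 + 6)) = 3803985/1794562 + 50*(-3*(2 + 6)) = 3803985/1794562 + 50*(-3*8) = 3803985/1794562 + 50*(-24) = 3803985/1794562 - 1200 = -2149670415/1794562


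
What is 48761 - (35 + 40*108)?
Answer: 44406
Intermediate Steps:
48761 - (35 + 40*108) = 48761 - (35 + 4320) = 48761 - 1*4355 = 48761 - 4355 = 44406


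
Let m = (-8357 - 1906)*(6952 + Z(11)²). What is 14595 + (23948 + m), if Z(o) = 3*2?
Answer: -71679301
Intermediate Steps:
Z(o) = 6
m = -71717844 (m = (-8357 - 1906)*(6952 + 6²) = -10263*(6952 + 36) = -10263*6988 = -71717844)
14595 + (23948 + m) = 14595 + (23948 - 71717844) = 14595 - 71693896 = -71679301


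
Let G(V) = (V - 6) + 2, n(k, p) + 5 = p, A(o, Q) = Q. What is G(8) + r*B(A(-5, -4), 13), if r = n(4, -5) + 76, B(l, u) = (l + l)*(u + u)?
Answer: -13724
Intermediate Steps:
n(k, p) = -5 + p
G(V) = -4 + V (G(V) = (-6 + V) + 2 = -4 + V)
B(l, u) = 4*l*u (B(l, u) = (2*l)*(2*u) = 4*l*u)
r = 66 (r = (-5 - 5) + 76 = -10 + 76 = 66)
G(8) + r*B(A(-5, -4), 13) = (-4 + 8) + 66*(4*(-4)*13) = 4 + 66*(-208) = 4 - 13728 = -13724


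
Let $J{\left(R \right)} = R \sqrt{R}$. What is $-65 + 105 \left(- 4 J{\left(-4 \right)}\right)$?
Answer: $-65 + 3360 i \approx -65.0 + 3360.0 i$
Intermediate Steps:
$J{\left(R \right)} = R^{\frac{3}{2}}$
$-65 + 105 \left(- 4 J{\left(-4 \right)}\right) = -65 + 105 \left(- 4 \left(-4\right)^{\frac{3}{2}}\right) = -65 + 105 \left(- 4 \left(- 8 i\right)\right) = -65 + 105 \cdot 32 i = -65 + 3360 i$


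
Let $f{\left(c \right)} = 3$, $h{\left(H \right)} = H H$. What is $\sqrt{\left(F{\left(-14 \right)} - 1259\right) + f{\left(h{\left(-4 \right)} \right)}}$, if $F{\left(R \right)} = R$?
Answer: $i \sqrt{1270} \approx 35.637 i$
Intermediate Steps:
$h{\left(H \right)} = H^{2}$
$\sqrt{\left(F{\left(-14 \right)} - 1259\right) + f{\left(h{\left(-4 \right)} \right)}} = \sqrt{\left(-14 - 1259\right) + 3} = \sqrt{-1273 + 3} = \sqrt{-1270} = i \sqrt{1270}$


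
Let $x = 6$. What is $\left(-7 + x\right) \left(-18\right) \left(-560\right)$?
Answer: $-10080$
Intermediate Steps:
$\left(-7 + x\right) \left(-18\right) \left(-560\right) = \left(-7 + 6\right) \left(-18\right) \left(-560\right) = \left(-1\right) \left(-18\right) \left(-560\right) = 18 \left(-560\right) = -10080$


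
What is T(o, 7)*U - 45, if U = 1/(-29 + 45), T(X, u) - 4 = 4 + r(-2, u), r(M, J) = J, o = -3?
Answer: -705/16 ≈ -44.063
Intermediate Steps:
T(X, u) = 8 + u (T(X, u) = 4 + (4 + u) = 8 + u)
U = 1/16 ≈ 0.062500
T(o, 7)*U - 45 = (8 + 7)*(1/16) - 45 = 15*(1/16) - 45 = 15/16 - 45 = -705/16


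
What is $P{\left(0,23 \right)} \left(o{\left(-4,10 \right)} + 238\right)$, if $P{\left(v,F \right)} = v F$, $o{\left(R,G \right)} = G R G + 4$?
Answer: $0$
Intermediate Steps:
$o{\left(R,G \right)} = 4 + R G^{2}$ ($o{\left(R,G \right)} = R G^{2} + 4 = 4 + R G^{2}$)
$P{\left(v,F \right)} = F v$
$P{\left(0,23 \right)} \left(o{\left(-4,10 \right)} + 238\right) = 23 \cdot 0 \left(\left(4 - 4 \cdot 10^{2}\right) + 238\right) = 0 \left(\left(4 - 400\right) + 238\right) = 0 \left(-396 + 238\right) = 0 \left(-158\right) = 0$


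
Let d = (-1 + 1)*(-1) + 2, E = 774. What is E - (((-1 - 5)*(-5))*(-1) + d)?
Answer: 802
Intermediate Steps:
d = 2 (d = 0*(-1) + 2 = 0 + 2 = 2)
E - (((-1 - 5)*(-5))*(-1) + d) = 774 - (((-1 - 5)*(-5))*(-1) + 2) = 774 - (-6*(-5)*(-1) + 2) = 774 - (30*(-1) + 2) = 774 - (-30 + 2) = 774 - 1*(-28) = 774 + 28 = 802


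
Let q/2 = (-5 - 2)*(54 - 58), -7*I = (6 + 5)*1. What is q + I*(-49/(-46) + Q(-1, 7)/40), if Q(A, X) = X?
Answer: 49727/920 ≈ 54.051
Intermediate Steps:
I = -11/7 (I = -(6 + 5)/7 = -11/7 ≈ -1.5714)
q = 56 (q = 2*((-5 - 2)*(54 - 58)) = 2*(-7*(-4)) = 2*28 = 56)
q + I*(-49/(-46) + Q(-1, 7)/40) = 56 - 11*(-49/(-46) + 7/40)/7 = 56 - 11*(-49*(-1/46) + 7*(1/40))/7 = 56 - 11*(49/46 + 7/40)/7 = 56 - 11/7*1141/920 = 56 - 1793/920 = 49727/920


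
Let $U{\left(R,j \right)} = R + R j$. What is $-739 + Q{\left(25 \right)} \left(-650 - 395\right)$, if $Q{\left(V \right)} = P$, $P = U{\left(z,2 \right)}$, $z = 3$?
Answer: $-10144$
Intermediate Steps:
$P = 9$ ($P = 3 \left(1 + 2\right) = 3 \cdot 3 = 9$)
$Q{\left(V \right)} = 9$
$-739 + Q{\left(25 \right)} \left(-650 - 395\right) = -739 + 9 \left(-650 - 395\right) = -739 + 9 \left(-1045\right) = -739 - 9405 = -10144$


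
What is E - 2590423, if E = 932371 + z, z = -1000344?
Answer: -2658396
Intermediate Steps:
E = -67973 (E = 932371 - 1000344 = -67973)
E - 2590423 = -67973 - 2590423 = -2658396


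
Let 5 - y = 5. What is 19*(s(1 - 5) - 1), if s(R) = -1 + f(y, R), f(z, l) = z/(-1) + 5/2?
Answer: 19/2 ≈ 9.5000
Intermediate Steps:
y = 0 (y = 5 - 1*5 = 5 - 5 = 0)
f(z, l) = 5/2 - z (f(z, l) = z*(-1) + 5*(1/2) = -z + 5/2 = 5/2 - z)
s(R) = 3/2 (s(R) = -1 + (5/2 - 1*0) = -1 + (5/2 + 0) = -1 + 5/2 = 3/2)
19*(s(1 - 5) - 1) = 19*(3/2 - 1) = 19*(1/2) = 19/2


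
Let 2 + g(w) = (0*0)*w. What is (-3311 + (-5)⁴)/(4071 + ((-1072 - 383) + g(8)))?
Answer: -1343/1307 ≈ -1.0275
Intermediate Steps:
g(w) = -2 (g(w) = -2 + (0*0)*w = -2 + 0*w = -2 + 0 = -2)
(-3311 + (-5)⁴)/(4071 + ((-1072 - 383) + g(8))) = (-3311 + (-5)⁴)/(4071 + ((-1072 - 383) - 2)) = (-3311 + 625)/(4071 + (-1455 - 2)) = -2686/(4071 - 1457) = -2686/2614 = -2686*1/2614 = -1343/1307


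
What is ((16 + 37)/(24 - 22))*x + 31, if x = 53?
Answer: 2871/2 ≈ 1435.5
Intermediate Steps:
((16 + 37)/(24 - 22))*x + 31 = ((16 + 37)/(24 - 22))*53 + 31 = (53/2)*53 + 31 = 2809/2 + 31 = 2871/2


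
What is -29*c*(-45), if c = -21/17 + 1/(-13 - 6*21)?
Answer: -3652260/2261 ≈ -1615.3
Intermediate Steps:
c = -8396/6783 (c = -21*1/17 + (1/21)/(-19) = -21/17 - 1/19*1/21 = -21/17 - 1/399 = -8396/6783 ≈ -1.2378)
-29*c*(-45) = -29*(-8396/6783)*(-45) = (243484/6783)*(-45) = -3652260/2261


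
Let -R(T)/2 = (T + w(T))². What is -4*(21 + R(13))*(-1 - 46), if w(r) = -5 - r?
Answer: -5452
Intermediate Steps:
R(T) = -50 (R(T) = -2*(T + (-5 - T))² = -2*(-5)² = -2*25 = -50)
-4*(21 + R(13))*(-1 - 46) = -4*(21 - 50)*(-1 - 46) = -(-116)*(-47) = -4*1363 = -5452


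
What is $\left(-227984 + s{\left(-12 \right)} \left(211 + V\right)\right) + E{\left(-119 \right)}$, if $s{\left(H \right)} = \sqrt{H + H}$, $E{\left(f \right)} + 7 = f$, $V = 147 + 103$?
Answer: $-228110 + 922 i \sqrt{6} \approx -2.2811 \cdot 10^{5} + 2258.4 i$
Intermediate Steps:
$V = 250$
$E{\left(f \right)} = -7 + f$
$s{\left(H \right)} = \sqrt{2} \sqrt{H}$ ($s{\left(H \right)} = \sqrt{2 H} = \sqrt{2} \sqrt{H}$)
$\left(-227984 + s{\left(-12 \right)} \left(211 + V\right)\right) + E{\left(-119 \right)} = \left(-227984 + \sqrt{2} \sqrt{-12} \left(211 + 250\right)\right) - 126 = \left(-227984 + \sqrt{2} \cdot 2 i \sqrt{3} \cdot 461\right) - 126 = \left(-227984 + 2 i \sqrt{6} \cdot 461\right) - 126 = \left(-227984 + 922 i \sqrt{6}\right) - 126 = -228110 + 922 i \sqrt{6}$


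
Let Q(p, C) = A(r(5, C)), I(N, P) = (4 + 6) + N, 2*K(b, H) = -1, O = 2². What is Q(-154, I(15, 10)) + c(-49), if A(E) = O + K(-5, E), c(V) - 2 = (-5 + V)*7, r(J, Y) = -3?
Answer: -745/2 ≈ -372.50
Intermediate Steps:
O = 4
K(b, H) = -½ (K(b, H) = (½)*(-1) = -½)
c(V) = -33 + 7*V (c(V) = 2 + (-5 + V)*7 = 2 + (-35 + 7*V) = -33 + 7*V)
I(N, P) = 10 + N
A(E) = 7/2 (A(E) = 4 - ½ = 7/2)
Q(p, C) = 7/2
Q(-154, I(15, 10)) + c(-49) = 7/2 + (-33 + 7*(-49)) = 7/2 + (-33 - 343) = 7/2 - 376 = -745/2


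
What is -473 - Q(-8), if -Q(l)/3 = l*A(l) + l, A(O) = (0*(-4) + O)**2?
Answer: -2033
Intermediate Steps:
A(O) = O**2 (A(O) = (0 + O)**2 = O**2)
Q(l) = -3*l - 3*l**3 (Q(l) = -3*(l*l**2 + l) = -3*(l**3 + l) = -3*(l + l**3) = -3*l - 3*l**3)
-473 - Q(-8) = -473 - (-3)*(-8)*(1 + (-8)**2) = -473 - (-3)*(-8)*(1 + 64) = -473 - (-3)*(-8)*65 = -473 - 1*1560 = -473 - 1560 = -2033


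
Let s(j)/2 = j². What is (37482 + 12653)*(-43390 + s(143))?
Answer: -124936420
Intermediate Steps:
s(j) = 2*j²
(37482 + 12653)*(-43390 + s(143)) = (37482 + 12653)*(-43390 + 2*143²) = 50135*(-43390 + 2*20449) = 50135*(-43390 + 40898) = 50135*(-2492) = -124936420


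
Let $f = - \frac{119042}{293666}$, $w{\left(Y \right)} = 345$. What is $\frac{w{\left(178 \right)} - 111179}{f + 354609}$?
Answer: $- \frac{8137044361}{26034121888} \approx -0.31255$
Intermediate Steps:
$f = - \frac{59521}{146833}$ ($f = \left(-119042\right) \frac{1}{293666} = - \frac{59521}{146833} \approx -0.40537$)
$\frac{w{\left(178 \right)} - 111179}{f + 354609} = \frac{345 - 111179}{- \frac{59521}{146833} + 354609} = - \frac{110834}{\frac{52068243776}{146833}} = \left(-110834\right) \frac{146833}{52068243776} = - \frac{8137044361}{26034121888}$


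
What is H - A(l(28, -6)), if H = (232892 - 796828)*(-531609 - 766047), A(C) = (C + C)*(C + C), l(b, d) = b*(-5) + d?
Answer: 731794848752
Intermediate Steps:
l(b, d) = d - 5*b (l(b, d) = -5*b + d = d - 5*b)
A(C) = 4*C² (A(C) = (2*C)*(2*C) = 4*C²)
H = 731794934016 (H = -563936*(-1297656) = 731794934016)
H - A(l(28, -6)) = 731794934016 - 4*(-6 - 5*28)² = 731794934016 - 4*(-6 - 140)² = 731794934016 - 4*(-146)² = 731794934016 - 4*21316 = 731794934016 - 1*85264 = 731794934016 - 85264 = 731794848752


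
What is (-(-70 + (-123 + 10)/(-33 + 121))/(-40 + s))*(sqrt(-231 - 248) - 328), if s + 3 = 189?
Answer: -257193/1606 + 6273*I*sqrt(479)/12848 ≈ -160.15 + 10.686*I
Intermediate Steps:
s = 186 (s = -3 + 189 = 186)
(-(-70 + (-123 + 10)/(-33 + 121))/(-40 + s))*(sqrt(-231 - 248) - 328) = (-(-70 + (-123 + 10)/(-33 + 121))/(-40 + 186))*(sqrt(-231 - 248) - 328) = (-(-70 - 113/88)/146)*(sqrt(-479) - 328) = (-(-70 - 113*1/88)/146)*(I*sqrt(479) - 328) = (-(-70 - 113/88)/146)*(-328 + I*sqrt(479)) = (-(-6273)/(88*146))*(-328 + I*sqrt(479)) = (-1*(-6273/12848))*(-328 + I*sqrt(479)) = 6273*(-328 + I*sqrt(479))/12848 = -257193/1606 + 6273*I*sqrt(479)/12848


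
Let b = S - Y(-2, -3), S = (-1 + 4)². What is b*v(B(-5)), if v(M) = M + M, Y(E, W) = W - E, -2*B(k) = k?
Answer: 50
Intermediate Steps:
B(k) = -k/2
S = 9 (S = 3² = 9)
v(M) = 2*M
b = 10 (b = 9 - (-3 - 1*(-2)) = 9 - (-3 + 2) = 9 - 1*(-1) = 9 + 1 = 10)
b*v(B(-5)) = 10*(2*(-½*(-5))) = 10*(2*(5/2)) = 10*5 = 50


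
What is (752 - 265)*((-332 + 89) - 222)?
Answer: -226455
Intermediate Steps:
(752 - 265)*((-332 + 89) - 222) = 487*(-243 - 222) = 487*(-465) = -226455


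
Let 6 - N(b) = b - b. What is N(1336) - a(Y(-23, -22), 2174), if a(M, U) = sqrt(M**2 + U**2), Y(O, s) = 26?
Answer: 6 - 2*sqrt(1181738) ≈ -2168.2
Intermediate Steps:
N(b) = 6 (N(b) = 6 - (b - b) = 6 - 1*0 = 6 + 0 = 6)
N(1336) - a(Y(-23, -22), 2174) = 6 - sqrt(26**2 + 2174**2) = 6 - sqrt(676 + 4726276) = 6 - sqrt(4726952) = 6 - 2*sqrt(1181738)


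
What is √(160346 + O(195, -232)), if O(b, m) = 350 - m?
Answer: 4*√10058 ≈ 401.16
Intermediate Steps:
√(160346 + O(195, -232)) = √(160346 + (350 - 1*(-232))) = √(160346 + (350 + 232)) = √(160346 + 582) = √160928 = 4*√10058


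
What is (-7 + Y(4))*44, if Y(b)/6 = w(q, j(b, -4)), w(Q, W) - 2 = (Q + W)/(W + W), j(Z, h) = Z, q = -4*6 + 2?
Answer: -374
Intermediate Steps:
q = -22 (q = -24 + 2 = -22)
w(Q, W) = 2 + (Q + W)/(2*W) (w(Q, W) = 2 + (Q + W)/(W + W) = 2 + (Q + W)/((2*W)) = 2 + (Q + W)*(1/(2*W)) = 2 + (Q + W)/(2*W))
Y(b) = 3*(-22 + 5*b)/b (Y(b) = 6*((-22 + 5*b)/(2*b)) = 3*(-22 + 5*b)/b)
(-7 + Y(4))*44 = (-7 + (15 - 66/4))*44 = (-7 + (15 - 66*¼))*44 = (-7 + (15 - 33/2))*44 = (-7 - 3/2)*44 = -17/2*44 = -374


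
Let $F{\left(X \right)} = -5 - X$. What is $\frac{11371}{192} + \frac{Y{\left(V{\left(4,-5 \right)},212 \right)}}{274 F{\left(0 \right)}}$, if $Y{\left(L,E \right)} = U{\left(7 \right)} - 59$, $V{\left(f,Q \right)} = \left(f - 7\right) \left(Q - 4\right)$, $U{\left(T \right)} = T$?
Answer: $\frac{7794127}{131520} \approx 59.262$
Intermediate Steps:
$V{\left(f,Q \right)} = \left(-7 + f\right) \left(-4 + Q\right)$
$Y{\left(L,E \right)} = -52$ ($Y{\left(L,E \right)} = 7 - 59 = -52$)
$\frac{11371}{192} + \frac{Y{\left(V{\left(4,-5 \right)},212 \right)}}{274 F{\left(0 \right)}} = \frac{11371}{192} - \frac{52}{274 \left(-5 - 0\right)} = 11371 \cdot \frac{1}{192} - \frac{52}{274 \left(-5 + 0\right)} = \frac{11371}{192} - \frac{52}{274 \left(-5\right)} = \frac{11371}{192} - \frac{52}{-1370} = \frac{11371}{192} - - \frac{26}{685} = \frac{11371}{192} + \frac{26}{685} = \frac{7794127}{131520}$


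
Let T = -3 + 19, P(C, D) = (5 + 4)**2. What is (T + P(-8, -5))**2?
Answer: 9409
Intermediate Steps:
P(C, D) = 81 (P(C, D) = 9**2 = 81)
T = 16
(T + P(-8, -5))**2 = (16 + 81)**2 = 97**2 = 9409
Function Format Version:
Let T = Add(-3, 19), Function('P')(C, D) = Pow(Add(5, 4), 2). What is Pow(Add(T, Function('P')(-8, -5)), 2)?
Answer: 9409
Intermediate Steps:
Function('P')(C, D) = 81 (Function('P')(C, D) = Pow(9, 2) = 81)
T = 16
Pow(Add(T, Function('P')(-8, -5)), 2) = Pow(Add(16, 81), 2) = Pow(97, 2) = 9409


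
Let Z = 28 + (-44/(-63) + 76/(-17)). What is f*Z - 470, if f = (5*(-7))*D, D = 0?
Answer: -470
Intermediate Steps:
Z = 25948/1071 (Z = 28 + (-44*(-1/63) + 76*(-1/17)) = 28 + (44/63 - 76/17) = 28 - 4040/1071 = 25948/1071 ≈ 24.228)
f = 0 (f = (5*(-7))*0 = -35*0 = 0)
f*Z - 470 = 0*(25948/1071) - 470 = 0 - 470 = -470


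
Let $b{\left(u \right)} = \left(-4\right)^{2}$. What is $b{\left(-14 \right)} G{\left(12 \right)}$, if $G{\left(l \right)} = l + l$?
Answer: $384$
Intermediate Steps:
$b{\left(u \right)} = 16$
$G{\left(l \right)} = 2 l$
$b{\left(-14 \right)} G{\left(12 \right)} = 16 \cdot 2 \cdot 12 = 16 \cdot 24 = 384$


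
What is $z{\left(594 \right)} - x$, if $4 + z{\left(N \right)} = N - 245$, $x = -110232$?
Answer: $110577$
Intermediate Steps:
$z{\left(N \right)} = -249 + N$ ($z{\left(N \right)} = -4 + \left(N - 245\right) = -4 + \left(-245 + N\right) = -249 + N$)
$z{\left(594 \right)} - x = \left(-249 + 594\right) - -110232 = 345 + 110232 = 110577$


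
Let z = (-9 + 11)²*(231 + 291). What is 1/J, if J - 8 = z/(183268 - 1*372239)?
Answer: 188971/1509680 ≈ 0.12517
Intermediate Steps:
z = 2088 (z = 2²*522 = 4*522 = 2088)
J = 1509680/188971 (J = 8 + 2088/(183268 - 1*372239) = 8 + 2088/(183268 - 372239) = 8 + 2088/(-188971) = 8 + 2088*(-1/188971) = 8 - 2088/188971 = 1509680/188971 ≈ 7.9890)
1/J = 1/(1509680/188971) = 188971/1509680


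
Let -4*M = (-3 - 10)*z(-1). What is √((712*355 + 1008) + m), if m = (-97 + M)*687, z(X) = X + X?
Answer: √730654/2 ≈ 427.39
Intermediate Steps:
z(X) = 2*X
M = -13/2 (M = -(-3 - 10)*2*(-1)/4 = -(-13)*(-2)/4 = -¼*26 = -13/2 ≈ -6.5000)
m = -142209/2 (m = (-97 - 13/2)*687 = -207/2*687 = -142209/2 ≈ -71105.)
√((712*355 + 1008) + m) = √((712*355 + 1008) - 142209/2) = √((252760 + 1008) - 142209/2) = √(253768 - 142209/2) = √(365327/2) = √730654/2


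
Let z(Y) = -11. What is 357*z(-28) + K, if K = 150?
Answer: -3777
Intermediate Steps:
357*z(-28) + K = 357*(-11) + 150 = -3927 + 150 = -3777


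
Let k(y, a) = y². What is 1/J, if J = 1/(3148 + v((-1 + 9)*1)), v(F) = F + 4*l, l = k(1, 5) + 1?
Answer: 3164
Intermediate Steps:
l = 2 (l = 1² + 1 = 1 + 1 = 2)
v(F) = 8 + F (v(F) = F + 4*2 = F + 8 = 8 + F)
J = 1/3164 (J = 1/(3148 + (8 + (-1 + 9)*1)) = 1/(3148 + (8 + 8*1)) = 1/(3148 + (8 + 8)) = 1/(3148 + 16) = 1/3164 ≈ 0.00031606)
1/J = 1/(1/3164) = 3164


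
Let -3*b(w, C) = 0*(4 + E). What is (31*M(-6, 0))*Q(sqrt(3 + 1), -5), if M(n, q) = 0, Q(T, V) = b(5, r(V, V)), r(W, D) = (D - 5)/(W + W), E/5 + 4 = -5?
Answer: 0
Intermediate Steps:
E = -45 (E = -20 + 5*(-5) = -20 - 25 = -45)
r(W, D) = (-5 + D)/(2*W) (r(W, D) = (-5 + D)/((2*W)) = (-5 + D)*(1/(2*W)) = (-5 + D)/(2*W))
b(w, C) = 0 (b(w, C) = -0*(4 - 45) = -0*(-41) = -1/3*0 = 0)
Q(T, V) = 0
(31*M(-6, 0))*Q(sqrt(3 + 1), -5) = (31*0)*0 = 0*0 = 0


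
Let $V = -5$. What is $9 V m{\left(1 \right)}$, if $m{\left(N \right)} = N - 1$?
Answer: $0$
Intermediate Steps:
$m{\left(N \right)} = -1 + N$
$9 V m{\left(1 \right)} = 9 \left(-5\right) \left(-1 + 1\right) = \left(-45\right) 0 = 0$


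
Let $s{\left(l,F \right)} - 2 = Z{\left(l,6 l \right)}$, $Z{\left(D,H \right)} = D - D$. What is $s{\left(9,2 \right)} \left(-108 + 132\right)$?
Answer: $48$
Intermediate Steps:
$Z{\left(D,H \right)} = 0$
$s{\left(l,F \right)} = 2$ ($s{\left(l,F \right)} = 2 + 0 = 2$)
$s{\left(9,2 \right)} \left(-108 + 132\right) = 2 \left(-108 + 132\right) = 2 \cdot 24 = 48$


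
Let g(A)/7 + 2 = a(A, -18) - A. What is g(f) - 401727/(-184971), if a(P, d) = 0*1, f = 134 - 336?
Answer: 86453709/61657 ≈ 1402.2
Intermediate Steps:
f = -202
a(P, d) = 0
g(A) = -14 - 7*A (g(A) = -14 + 7*(0 - A) = -14 + 7*(-A) = -14 - 7*A)
g(f) - 401727/(-184971) = (-14 - 7*(-202)) - 401727/(-184971) = (-14 + 1414) - 401727*(-1/184971) = 1400 + 133909/61657 = 86453709/61657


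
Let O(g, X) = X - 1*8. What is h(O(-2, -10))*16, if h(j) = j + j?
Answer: -576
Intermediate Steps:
O(g, X) = -8 + X (O(g, X) = X - 8 = -8 + X)
h(j) = 2*j
h(O(-2, -10))*16 = (2*(-8 - 10))*16 = (2*(-18))*16 = -36*16 = -576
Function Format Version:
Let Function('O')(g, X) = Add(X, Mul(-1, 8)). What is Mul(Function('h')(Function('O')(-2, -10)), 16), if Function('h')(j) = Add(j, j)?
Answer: -576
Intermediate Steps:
Function('O')(g, X) = Add(-8, X) (Function('O')(g, X) = Add(X, -8) = Add(-8, X))
Function('h')(j) = Mul(2, j)
Mul(Function('h')(Function('O')(-2, -10)), 16) = Mul(Mul(2, Add(-8, -10)), 16) = Mul(Mul(2, -18), 16) = Mul(-36, 16) = -576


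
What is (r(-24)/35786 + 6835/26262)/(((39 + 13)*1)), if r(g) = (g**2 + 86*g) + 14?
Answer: 102943561/24435110232 ≈ 0.0042129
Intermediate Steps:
r(g) = 14 + g**2 + 86*g
(r(-24)/35786 + 6835/26262)/(((39 + 13)*1)) = ((14 + (-24)**2 + 86*(-24))/35786 + 6835/26262)/(((39 + 13)*1)) = ((14 + 576 - 2064)*(1/35786) + 6835*(1/26262))/((52*1)) = (-1474*1/35786 + 6835/26262)/52 = (-737/17893 + 6835/26262)*(1/52) = (102943561/469905966)*(1/52) = 102943561/24435110232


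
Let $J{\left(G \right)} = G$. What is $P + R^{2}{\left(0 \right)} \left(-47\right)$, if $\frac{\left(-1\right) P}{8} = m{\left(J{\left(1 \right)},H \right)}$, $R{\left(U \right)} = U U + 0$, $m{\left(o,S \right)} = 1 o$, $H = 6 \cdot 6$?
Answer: $-8$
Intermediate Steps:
$H = 36$
$m{\left(o,S \right)} = o$
$R{\left(U \right)} = U^{2}$ ($R{\left(U \right)} = U^{2} + 0 = U^{2}$)
$P = -8$ ($P = \left(-8\right) 1 = -8$)
$P + R^{2}{\left(0 \right)} \left(-47\right) = -8 + \left(0^{2}\right)^{2} \left(-47\right) = -8 + 0^{2} \left(-47\right) = -8 + 0 \left(-47\right) = -8 + 0 = -8$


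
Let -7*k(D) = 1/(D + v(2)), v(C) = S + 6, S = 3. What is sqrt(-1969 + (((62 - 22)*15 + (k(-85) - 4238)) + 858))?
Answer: I*sqrt(336020111)/266 ≈ 68.913*I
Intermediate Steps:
v(C) = 9 (v(C) = 3 + 6 = 9)
k(D) = -1/(7*(9 + D)) (k(D) = -1/(7*(D + 9)) = -1/(7*(9 + D)))
sqrt(-1969 + (((62 - 22)*15 + (k(-85) - 4238)) + 858)) = sqrt(-1969 + (((62 - 22)*15 + (-1/(63 + 7*(-85)) - 4238)) + 858)) = sqrt(-1969 + ((40*15 + (-1/(63 - 595) - 4238)) + 858)) = sqrt(-1969 + ((600 + (-1/(-532) - 4238)) + 858)) = sqrt(-1969 + ((600 + (-1*(-1/532) - 4238)) + 858)) = sqrt(-1969 + ((600 + (1/532 - 4238)) + 858)) = sqrt(-1969 + ((600 - 2254615/532) + 858)) = sqrt(-1969 + (-1935415/532 + 858)) = sqrt(-1969 - 1478959/532) = sqrt(-2526467/532) = I*sqrt(336020111)/266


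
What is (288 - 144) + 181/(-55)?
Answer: 7739/55 ≈ 140.71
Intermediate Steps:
(288 - 144) + 181/(-55) = 144 + 181*(-1/55) = 144 - 181/55 = 7739/55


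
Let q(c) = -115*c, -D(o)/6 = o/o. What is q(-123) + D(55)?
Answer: 14139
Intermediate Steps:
D(o) = -6 (D(o) = -6*o/o = -6*1 = -6)
q(-123) + D(55) = -115*(-123) - 6 = 14145 - 6 = 14139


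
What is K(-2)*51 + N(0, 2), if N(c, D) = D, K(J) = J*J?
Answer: 206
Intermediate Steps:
K(J) = J**2
K(-2)*51 + N(0, 2) = (-2)**2*51 + 2 = 4*51 + 2 = 204 + 2 = 206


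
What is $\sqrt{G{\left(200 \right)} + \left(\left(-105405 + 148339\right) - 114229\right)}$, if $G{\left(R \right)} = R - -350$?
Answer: $i \sqrt{70745} \approx 265.98 i$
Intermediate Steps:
$G{\left(R \right)} = 350 + R$ ($G{\left(R \right)} = R + 350 = 350 + R$)
$\sqrt{G{\left(200 \right)} + \left(\left(-105405 + 148339\right) - 114229\right)} = \sqrt{\left(350 + 200\right) + \left(\left(-105405 + 148339\right) - 114229\right)} = \sqrt{550 + \left(42934 - 114229\right)} = \sqrt{550 - 71295} = \sqrt{-70745} = i \sqrt{70745}$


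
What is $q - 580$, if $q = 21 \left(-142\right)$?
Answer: $-3562$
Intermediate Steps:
$q = -2982$
$q - 580 = -2982 - 580 = -3562$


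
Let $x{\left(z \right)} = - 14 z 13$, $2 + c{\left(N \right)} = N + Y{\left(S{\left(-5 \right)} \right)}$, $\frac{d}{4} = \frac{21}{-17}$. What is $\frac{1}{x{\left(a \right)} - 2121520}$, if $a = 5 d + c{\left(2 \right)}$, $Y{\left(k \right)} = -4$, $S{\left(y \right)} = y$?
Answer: $- \frac{17}{35977024} \approx -4.7252 \cdot 10^{-7}$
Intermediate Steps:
$d = - \frac{84}{17}$ ($d = 4 \frac{21}{-17} = 4 \cdot 21 \left(- \frac{1}{17}\right) = 4 \left(- \frac{21}{17}\right) = - \frac{84}{17} \approx -4.9412$)
$c{\left(N \right)} = -6 + N$ ($c{\left(N \right)} = -2 + \left(N - 4\right) = -2 + \left(-4 + N\right) = -6 + N$)
$a = - \frac{488}{17}$ ($a = 5 \left(- \frac{84}{17}\right) + \left(-6 + 2\right) = - \frac{420}{17} - 4 = - \frac{488}{17} \approx -28.706$)
$x{\left(z \right)} = - 182 z$
$\frac{1}{x{\left(a \right)} - 2121520} = \frac{1}{\left(-182\right) \left(- \frac{488}{17}\right) - 2121520} = \frac{1}{\frac{88816}{17} - 2121520} = \frac{1}{- \frac{35977024}{17}} = - \frac{17}{35977024}$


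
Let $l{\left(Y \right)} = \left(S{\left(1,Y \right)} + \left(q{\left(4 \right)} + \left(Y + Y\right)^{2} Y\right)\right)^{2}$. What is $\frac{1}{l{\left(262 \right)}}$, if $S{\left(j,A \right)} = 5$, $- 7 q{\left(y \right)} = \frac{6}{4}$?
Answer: $\frac{196}{1014340718667177225} \approx 1.9323 \cdot 10^{-16}$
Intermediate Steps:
$q{\left(y \right)} = - \frac{3}{14}$ ($q{\left(y \right)} = - \frac{6 \cdot \frac{1}{4}}{7} = \left(- \frac{1}{7}\right) \frac{3}{2} = - \frac{3}{14}$)
$l{\left(Y \right)} = \left(\frac{67}{14} + 4 Y^{3}\right)^{2}$ ($l{\left(Y \right)} = \left(5 + \left(- \frac{3}{14} + \left(Y + Y\right)^{2} Y\right)\right)^{2} = \left(5 + \left(- \frac{3}{14} + \left(2 Y\right)^{2} Y\right)\right)^{2} = \left(5 + \left(- \frac{3}{14} + 4 Y^{2} Y\right)\right)^{2} = \left(5 + \left(- \frac{3}{14} + 4 Y^{3}\right)\right)^{2} = \left(\frac{67}{14} + 4 Y^{3}\right)^{2}$)
$\frac{1}{l{\left(262 \right)}} = \frac{1}{\frac{1}{196} \left(67 + 56 \cdot 262^{3}\right)^{2}} = \frac{1}{\frac{1}{196} \left(67 + 56 \cdot 17984728\right)^{2}} = \frac{1}{\frac{1}{196} \left(67 + 1007144768\right)^{2}} = \frac{1}{\frac{1}{196} \cdot 1007144835^{2}} = \frac{1}{\frac{1}{196} \cdot 1014340718667177225} = \frac{1}{\frac{1014340718667177225}{196}} = \frac{196}{1014340718667177225}$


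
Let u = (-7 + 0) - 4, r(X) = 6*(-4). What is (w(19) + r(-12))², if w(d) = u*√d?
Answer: 2875 + 528*√19 ≈ 5176.5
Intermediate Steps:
r(X) = -24
u = -11 (u = -7 - 4 = -11)
w(d) = -11*√d
(w(19) + r(-12))² = (-11*√19 - 24)² = (-24 - 11*√19)²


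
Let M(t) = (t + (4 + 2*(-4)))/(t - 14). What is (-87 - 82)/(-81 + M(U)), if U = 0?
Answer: 1183/565 ≈ 2.0938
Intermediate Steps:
M(t) = (-4 + t)/(-14 + t) (M(t) = (t + (4 - 8))/(-14 + t) = (t - 4)/(-14 + t) = (-4 + t)/(-14 + t))
(-87 - 82)/(-81 + M(U)) = (-87 - 82)/(-81 + (-4 + 0)/(-14 + 0)) = -169/(-81 - 4/(-14)) = -169/(-81 - 1/14*(-4)) = -169/(-81 + 2/7) = -169/(-565/7) = -169*(-7/565) = 1183/565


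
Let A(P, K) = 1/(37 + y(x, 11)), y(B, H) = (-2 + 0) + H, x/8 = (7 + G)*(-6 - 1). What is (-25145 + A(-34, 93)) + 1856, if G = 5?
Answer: -1071293/46 ≈ -23289.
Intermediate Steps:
x = -672 (x = 8*((7 + 5)*(-6 - 1)) = 8*(12*(-7)) = 8*(-84) = -672)
y(B, H) = -2 + H
A(P, K) = 1/46 (A(P, K) = 1/(37 + (-2 + 11)) = 1/(37 + 9) = 1/46)
(-25145 + A(-34, 93)) + 1856 = (-25145 + 1/46) + 1856 = -1156669/46 + 1856 = -1071293/46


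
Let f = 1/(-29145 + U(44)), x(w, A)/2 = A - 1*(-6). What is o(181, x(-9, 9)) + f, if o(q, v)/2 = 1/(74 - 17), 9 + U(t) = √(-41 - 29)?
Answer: 849124897/24223739901 - I*√70/849955786 ≈ 0.035053 - 9.8436e-9*I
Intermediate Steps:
U(t) = -9 + I*√70 (U(t) = -9 + √(-41 - 29) = -9 + √(-70) = -9 + I*√70)
x(w, A) = 12 + 2*A (x(w, A) = 2*(A - 1*(-6)) = 2*(A + 6) = 2*(6 + A) = 12 + 2*A)
o(q, v) = 2/57 (o(q, v) = 2/(74 - 17) = 2/57)
f = 1/(-29154 + I*√70) (f = 1/(-29145 + (-9 + I*√70)) = 1/(-29154 + I*√70) ≈ -3.4301e-5 - 9.84e-9*I)
o(181, x(-9, 9)) + f = 2/57 + (-14577/424977893 - I*√70/849955786) = 849124897/24223739901 - I*√70/849955786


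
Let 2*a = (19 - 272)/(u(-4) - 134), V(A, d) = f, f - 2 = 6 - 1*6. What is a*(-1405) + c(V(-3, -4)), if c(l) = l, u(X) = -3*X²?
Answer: -354737/364 ≈ -974.55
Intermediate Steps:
f = 2 (f = 2 + (6 - 1*6) = 2 + (6 - 6) = 2 + 0 = 2)
V(A, d) = 2
a = 253/364 (a = ((19 - 272)/(-3*(-4)² - 134))/2 = (-253/(-3*16 - 134))/2 = (-253/(-48 - 134))/2 = (-253/(-182))/2 = (-253*(-1/182))/2 = (½)*(253/182) = 253/364 ≈ 0.69506)
a*(-1405) + c(V(-3, -4)) = (253/364)*(-1405) + 2 = -355465/364 + 2 = -354737/364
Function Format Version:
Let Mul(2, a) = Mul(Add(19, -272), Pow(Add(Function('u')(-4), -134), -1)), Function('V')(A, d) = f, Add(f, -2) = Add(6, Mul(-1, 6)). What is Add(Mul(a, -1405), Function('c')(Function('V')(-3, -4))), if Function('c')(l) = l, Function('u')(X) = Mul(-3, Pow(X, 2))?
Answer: Rational(-354737, 364) ≈ -974.55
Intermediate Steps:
f = 2 (f = Add(2, Add(6, Mul(-1, 6))) = Add(2, Add(6, -6)) = Add(2, 0) = 2)
Function('V')(A, d) = 2
a = Rational(253, 364) (a = Mul(Rational(1, 2), Mul(Add(19, -272), Pow(Add(Mul(-3, Pow(-4, 2)), -134), -1))) = Mul(Rational(1, 2), Mul(-253, Pow(Add(Mul(-3, 16), -134), -1))) = Mul(Rational(1, 2), Mul(-253, Pow(Add(-48, -134), -1))) = Mul(Rational(1, 2), Mul(-253, Pow(-182, -1))) = Mul(Rational(1, 2), Mul(-253, Rational(-1, 182))) = Mul(Rational(1, 2), Rational(253, 182)) = Rational(253, 364) ≈ 0.69506)
Add(Mul(a, -1405), Function('c')(Function('V')(-3, -4))) = Add(Mul(Rational(253, 364), -1405), 2) = Add(Rational(-355465, 364), 2) = Rational(-354737, 364)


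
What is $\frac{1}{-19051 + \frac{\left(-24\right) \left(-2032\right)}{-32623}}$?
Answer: $- \frac{32623}{621549541} \approx -5.2487 \cdot 10^{-5}$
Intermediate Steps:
$\frac{1}{-19051 + \frac{\left(-24\right) \left(-2032\right)}{-32623}} = \frac{1}{-19051 + 48768 \left(- \frac{1}{32623}\right)} = \frac{1}{-19051 - \frac{48768}{32623}} = \frac{1}{- \frac{621549541}{32623}} = - \frac{32623}{621549541}$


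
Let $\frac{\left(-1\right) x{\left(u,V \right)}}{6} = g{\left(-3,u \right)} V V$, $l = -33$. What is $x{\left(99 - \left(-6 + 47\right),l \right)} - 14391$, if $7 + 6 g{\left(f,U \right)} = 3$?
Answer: $-10035$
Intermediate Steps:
$g{\left(f,U \right)} = - \frac{2}{3}$ ($g{\left(f,U \right)} = - \frac{7}{6} + \frac{1}{6} \cdot 3 = - \frac{7}{6} + \frac{1}{2} = - \frac{2}{3}$)
$x{\left(u,V \right)} = 4 V^{2}$ ($x{\left(u,V \right)} = - 6 - \frac{2 V}{3} V = - 6 \left(- \frac{2 V^{2}}{3}\right) = 4 V^{2}$)
$x{\left(99 - \left(-6 + 47\right),l \right)} - 14391 = 4 \left(-33\right)^{2} - 14391 = 4 \cdot 1089 - 14391 = 4356 - 14391 = -10035$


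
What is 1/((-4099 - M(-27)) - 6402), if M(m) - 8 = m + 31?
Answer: -1/10513 ≈ -9.5120e-5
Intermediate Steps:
M(m) = 39 + m (M(m) = 8 + (m + 31) = 8 + (31 + m) = 39 + m)
1/((-4099 - M(-27)) - 6402) = 1/((-4099 - (39 - 27)) - 6402) = 1/((-4099 - 1*12) - 6402) = 1/((-4099 - 12) - 6402) = 1/(-4111 - 6402) = 1/(-10513) = -1/10513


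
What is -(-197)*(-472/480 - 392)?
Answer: -4645063/60 ≈ -77418.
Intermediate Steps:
-(-197)*(-472/480 - 392) = -(-197)*(-472*1/480 - 392) = -(-197)*(-59/60 - 392) = -(-197)*(-23579)/60 = -1*4645063/60 = -4645063/60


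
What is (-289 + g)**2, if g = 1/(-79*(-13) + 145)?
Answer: 114722431849/1373584 ≈ 83521.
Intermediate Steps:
g = 1/1172 (g = 1/(1027 + 145) = 1/1172 ≈ 0.00085324)
(-289 + g)**2 = (-289 + 1/1172)**2 = (-338707/1172)**2 = 114722431849/1373584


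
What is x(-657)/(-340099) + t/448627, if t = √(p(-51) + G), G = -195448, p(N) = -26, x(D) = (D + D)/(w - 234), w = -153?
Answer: -146/14624257 + I*√195474/448627 ≈ -9.9834e-6 + 0.00098551*I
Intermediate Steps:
x(D) = -2*D/387 (x(D) = (D + D)/(-153 - 234) = (2*D)/(-387) = (2*D)*(-1/387) = -2*D/387)
t = I*√195474 (t = √(-26 - 195448) = √(-195474) = I*√195474 ≈ 442.12*I)
x(-657)/(-340099) + t/448627 = -2/387*(-657)/(-340099) + (I*√195474)/448627 = (146/43)*(-1/340099) + (I*√195474)*(1/448627) = -146/14624257 + I*√195474/448627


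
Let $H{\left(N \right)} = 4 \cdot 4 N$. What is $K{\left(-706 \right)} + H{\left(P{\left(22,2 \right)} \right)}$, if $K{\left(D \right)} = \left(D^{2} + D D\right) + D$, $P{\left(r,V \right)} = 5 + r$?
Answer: $996598$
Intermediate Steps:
$H{\left(N \right)} = 16 N$
$K{\left(D \right)} = D + 2 D^{2}$ ($K{\left(D \right)} = \left(D^{2} + D^{2}\right) + D = 2 D^{2} + D = D + 2 D^{2}$)
$K{\left(-706 \right)} + H{\left(P{\left(22,2 \right)} \right)} = - 706 \left(1 + 2 \left(-706\right)\right) + 16 \left(5 + 22\right) = - 706 \left(1 - 1412\right) + 16 \cdot 27 = \left(-706\right) \left(-1411\right) + 432 = 996166 + 432 = 996598$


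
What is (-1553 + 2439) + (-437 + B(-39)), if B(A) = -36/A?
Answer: 5849/13 ≈ 449.92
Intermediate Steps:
(-1553 + 2439) + (-437 + B(-39)) = (-1553 + 2439) + (-437 - 36/(-39)) = 886 + (-437 - 36*(-1/39)) = 886 + (-437 + 12/13) = 886 - 5669/13 = 5849/13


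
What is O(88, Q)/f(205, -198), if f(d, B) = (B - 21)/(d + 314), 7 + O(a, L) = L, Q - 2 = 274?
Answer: -46537/73 ≈ -637.49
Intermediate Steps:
Q = 276 (Q = 2 + 274 = 276)
O(a, L) = -7 + L
f(d, B) = (-21 + B)/(314 + d)
O(88, Q)/f(205, -198) = (-7 + 276)/(((-21 - 198)/(314 + 205))) = 269/((-219/519)) = 269/(((1/519)*(-219))) = 269/(-73/173) = 269*(-173/73) = -46537/73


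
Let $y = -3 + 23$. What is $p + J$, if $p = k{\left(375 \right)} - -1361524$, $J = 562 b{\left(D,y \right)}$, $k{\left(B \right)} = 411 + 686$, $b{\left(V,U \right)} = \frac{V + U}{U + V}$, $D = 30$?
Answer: $1363183$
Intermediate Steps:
$y = 20$
$b{\left(V,U \right)} = 1$ ($b{\left(V,U \right)} = \frac{U + V}{U + V} = 1$)
$k{\left(B \right)} = 1097$
$J = 562$ ($J = 562 \cdot 1 = 562$)
$p = 1362621$ ($p = 1097 - -1361524 = 1097 + 1361524 = 1362621$)
$p + J = 1362621 + 562 = 1363183$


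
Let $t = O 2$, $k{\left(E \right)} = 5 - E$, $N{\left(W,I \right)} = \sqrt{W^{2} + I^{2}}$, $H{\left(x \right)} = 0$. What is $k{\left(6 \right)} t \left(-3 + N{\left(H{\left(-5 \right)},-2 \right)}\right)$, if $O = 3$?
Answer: $6$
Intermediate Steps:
$N{\left(W,I \right)} = \sqrt{I^{2} + W^{2}}$
$t = 6$ ($t = 3 \cdot 2 = 6$)
$k{\left(6 \right)} t \left(-3 + N{\left(H{\left(-5 \right)},-2 \right)}\right) = \left(5 - 6\right) 6 \left(-3 + \sqrt{\left(-2\right)^{2} + 0^{2}}\right) = \left(5 - 6\right) 6 \left(-3 + \sqrt{4 + 0}\right) = \left(-1\right) 6 \left(-3 + \sqrt{4}\right) = - 6 \left(-3 + 2\right) = \left(-6\right) \left(-1\right) = 6$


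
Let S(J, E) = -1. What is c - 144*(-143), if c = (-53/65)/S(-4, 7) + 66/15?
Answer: 1338819/65 ≈ 20597.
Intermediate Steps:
c = 339/65 (c = -53/65/(-1) + 66/15 = -53*1/65*(-1) + 66*(1/15) = -53/65*(-1) + 22/5 = 53/65 + 22/5 = 339/65 ≈ 5.2154)
c - 144*(-143) = 339/65 - 144*(-143) = 339/65 + 20592 = 1338819/65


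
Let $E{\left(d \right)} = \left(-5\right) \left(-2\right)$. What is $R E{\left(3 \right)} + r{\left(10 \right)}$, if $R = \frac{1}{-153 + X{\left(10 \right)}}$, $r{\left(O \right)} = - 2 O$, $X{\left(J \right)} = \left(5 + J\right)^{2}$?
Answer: $- \frac{715}{36} \approx -19.861$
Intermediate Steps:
$E{\left(d \right)} = 10$
$R = \frac{1}{72}$ ($R = \frac{1}{-153 + \left(5 + 10\right)^{2}} = \frac{1}{-153 + 15^{2}} = \frac{1}{-153 + 225} = \frac{1}{72} \approx 0.013889$)
$R E{\left(3 \right)} + r{\left(10 \right)} = \frac{1}{72} \cdot 10 - 20 = \frac{5}{36} - 20 = - \frac{715}{36}$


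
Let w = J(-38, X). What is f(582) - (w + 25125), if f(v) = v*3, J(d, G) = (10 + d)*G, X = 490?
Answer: -9659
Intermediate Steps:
J(d, G) = G*(10 + d)
w = -13720 (w = 490*(10 - 38) = 490*(-28) = -13720)
f(v) = 3*v
f(582) - (w + 25125) = 3*582 - (-13720 + 25125) = 1746 - 1*11405 = 1746 - 11405 = -9659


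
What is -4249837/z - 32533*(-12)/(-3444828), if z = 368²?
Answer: -1224402206745/38876032256 ≈ -31.495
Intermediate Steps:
z = 135424
-4249837/z - 32533*(-12)/(-3444828) = -4249837/135424 - 32533*(-12)/(-3444828) = -4249837*1/135424 + 390396*(-1/3444828) = -4249837/135424 - 32533/287069 = -1224402206745/38876032256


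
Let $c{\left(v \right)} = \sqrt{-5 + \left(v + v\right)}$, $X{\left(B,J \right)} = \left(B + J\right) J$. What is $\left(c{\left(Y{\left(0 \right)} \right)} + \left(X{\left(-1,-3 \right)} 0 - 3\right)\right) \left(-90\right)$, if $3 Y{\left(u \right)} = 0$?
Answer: $270 - 90 i \sqrt{5} \approx 270.0 - 201.25 i$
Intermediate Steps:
$X{\left(B,J \right)} = J \left(B + J\right)$
$Y{\left(u \right)} = 0$ ($Y{\left(u \right)} = \frac{1}{3} \cdot 0 = 0$)
$c{\left(v \right)} = \sqrt{-5 + 2 v}$
$\left(c{\left(Y{\left(0 \right)} \right)} + \left(X{\left(-1,-3 \right)} 0 - 3\right)\right) \left(-90\right) = \left(\sqrt{-5 + 2 \cdot 0} - \left(3 - - 3 \left(-1 - 3\right) 0\right)\right) \left(-90\right) = \left(\sqrt{-5 + 0} - \left(3 - \left(-3\right) \left(-4\right) 0\right)\right) \left(-90\right) = \left(\sqrt{-5} + \left(12 \cdot 0 - 3\right)\right) \left(-90\right) = \left(i \sqrt{5} + \left(0 - 3\right)\right) \left(-90\right) = \left(i \sqrt{5} - 3\right) \left(-90\right) = \left(-3 + i \sqrt{5}\right) \left(-90\right) = 270 - 90 i \sqrt{5}$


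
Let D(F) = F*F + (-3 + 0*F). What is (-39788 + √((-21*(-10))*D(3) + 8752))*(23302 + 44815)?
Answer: -2710239196 + 136234*√2503 ≈ -2.7034e+9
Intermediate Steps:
D(F) = -3 + F² (D(F) = F² + (-3 + 0) = F² - 3 = -3 + F²)
(-39788 + √((-21*(-10))*D(3) + 8752))*(23302 + 44815) = (-39788 + √((-21*(-10))*(-3 + 3²) + 8752))*(23302 + 44815) = (-39788 + √(210*(-3 + 9) + 8752))*68117 = (-39788 + √(210*6 + 8752))*68117 = (-39788 + √(1260 + 8752))*68117 = (-39788 + √10012)*68117 = (-39788 + 2*√2503)*68117 = -2710239196 + 136234*√2503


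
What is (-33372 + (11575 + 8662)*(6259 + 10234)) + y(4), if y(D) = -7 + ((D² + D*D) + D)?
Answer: 333735498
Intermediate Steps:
y(D) = -7 + D + 2*D² (y(D) = -7 + ((D² + D²) + D) = -7 + (2*D² + D) = -7 + (D + 2*D²) = -7 + D + 2*D²)
(-33372 + (11575 + 8662)*(6259 + 10234)) + y(4) = (-33372 + (11575 + 8662)*(6259 + 10234)) + (-7 + 4 + 2*4²) = (-33372 + 20237*16493) + (-7 + 4 + 2*16) = (-33372 + 333768841) + (-7 + 4 + 32) = 333735469 + 29 = 333735498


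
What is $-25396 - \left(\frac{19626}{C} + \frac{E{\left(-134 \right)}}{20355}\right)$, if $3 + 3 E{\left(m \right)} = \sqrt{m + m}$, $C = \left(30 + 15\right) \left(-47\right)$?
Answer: $- \frac{24287094719}{956685} - \frac{2 i \sqrt{67}}{61065} \approx -25387.0 - 0.00026809 i$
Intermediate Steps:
$C = -2115$ ($C = 45 \left(-47\right) = -2115$)
$E{\left(m \right)} = -1 + \frac{\sqrt{2} \sqrt{m}}{3}$ ($E{\left(m \right)} = -1 + \frac{\sqrt{m + m}}{3} = -1 + \frac{\sqrt{2 m}}{3} = -1 + \frac{\sqrt{2} \sqrt{m}}{3}$)
$-25396 - \left(\frac{19626}{C} + \frac{E{\left(-134 \right)}}{20355}\right) = -25396 - \left(\frac{19626}{-2115} + \frac{-1 + \frac{\sqrt{2} \sqrt{-134}}{3}}{20355}\right) = -25396 - \left(19626 \left(- \frac{1}{2115}\right) + \left(-1 + \frac{\sqrt{2} i \sqrt{134}}{3}\right) \frac{1}{20355}\right) = -25396 - \left(- \frac{6542}{705} + \left(-1 + \frac{2 i \sqrt{67}}{3}\right) \frac{1}{20355}\right) = -25396 - \left(- \frac{6542}{705} - \left(\frac{1}{20355} - \frac{2 i \sqrt{67}}{61065}\right)\right) = -25396 - \left(- \frac{8877541}{956685} + \frac{2 i \sqrt{67}}{61065}\right) = -25396 + \left(\frac{8877541}{956685} - \frac{2 i \sqrt{67}}{61065}\right) = - \frac{24287094719}{956685} - \frac{2 i \sqrt{67}}{61065}$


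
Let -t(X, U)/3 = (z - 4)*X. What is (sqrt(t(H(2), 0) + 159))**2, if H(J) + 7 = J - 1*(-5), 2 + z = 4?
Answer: 159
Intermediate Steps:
z = 2 (z = -2 + 4 = 2)
H(J) = -2 + J (H(J) = -7 + (J - 1*(-5)) = -7 + (J + 5) = -7 + (5 + J) = -2 + J)
t(X, U) = 6*X (t(X, U) = -3*(2 - 4)*X = -(-6)*X = 6*X)
(sqrt(t(H(2), 0) + 159))**2 = (sqrt(6*(-2 + 2) + 159))**2 = (sqrt(6*0 + 159))**2 = (sqrt(0 + 159))**2 = (sqrt(159))**2 = 159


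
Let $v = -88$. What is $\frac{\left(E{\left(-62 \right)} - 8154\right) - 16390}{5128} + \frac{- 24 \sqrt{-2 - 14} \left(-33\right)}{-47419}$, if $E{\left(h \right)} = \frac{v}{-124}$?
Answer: $- \frac{380421}{79484} - \frac{3168 i}{47419} \approx -4.7861 - 0.066809 i$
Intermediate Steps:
$E{\left(h \right)} = \frac{22}{31}$ ($E{\left(h \right)} = - \frac{88}{-124} = \left(-88\right) \left(- \frac{1}{124}\right) = \frac{22}{31}$)
$\frac{\left(E{\left(-62 \right)} - 8154\right) - 16390}{5128} + \frac{- 24 \sqrt{-2 - 14} \left(-33\right)}{-47419} = \frac{\left(\frac{22}{31} - 8154\right) - 16390}{5128} + \frac{- 24 \sqrt{-2 - 14} \left(-33\right)}{-47419} = \left(- \frac{252752}{31} - 16390\right) \frac{1}{5128} + - 24 \sqrt{-16} \left(-33\right) \left(- \frac{1}{47419}\right) = \left(- \frac{760842}{31}\right) \frac{1}{5128} + - 24 \cdot 4 i \left(-33\right) \left(- \frac{1}{47419}\right) = - \frac{380421}{79484} + - 96 i \left(-33\right) \left(- \frac{1}{47419}\right) = - \frac{380421}{79484} + 3168 i \left(- \frac{1}{47419}\right) = - \frac{380421}{79484} - \frac{3168 i}{47419}$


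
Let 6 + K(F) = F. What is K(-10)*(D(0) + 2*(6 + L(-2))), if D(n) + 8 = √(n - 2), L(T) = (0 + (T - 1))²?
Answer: -352 - 16*I*√2 ≈ -352.0 - 22.627*I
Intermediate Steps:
K(F) = -6 + F
L(T) = (-1 + T)² (L(T) = (0 + (-1 + T))² = (-1 + T)²)
D(n) = -8 + √(-2 + n) (D(n) = -8 + √(n - 2) = -8 + √(-2 + n))
K(-10)*(D(0) + 2*(6 + L(-2))) = (-6 - 10)*((-8 + √(-2 + 0)) + 2*(6 + (-1 - 2)²)) = -16*((-8 + √(-2)) + 2*(6 + (-3)²)) = -16*((-8 + I*√2) + 2*(6 + 9)) = -16*((-8 + I*√2) + 2*15) = -16*((-8 + I*√2) + 30) = -16*(22 + I*√2) = -352 - 16*I*√2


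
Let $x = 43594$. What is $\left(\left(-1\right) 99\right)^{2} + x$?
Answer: $53395$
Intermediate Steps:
$\left(\left(-1\right) 99\right)^{2} + x = \left(\left(-1\right) 99\right)^{2} + 43594 = \left(-99\right)^{2} + 43594 = 9801 + 43594 = 53395$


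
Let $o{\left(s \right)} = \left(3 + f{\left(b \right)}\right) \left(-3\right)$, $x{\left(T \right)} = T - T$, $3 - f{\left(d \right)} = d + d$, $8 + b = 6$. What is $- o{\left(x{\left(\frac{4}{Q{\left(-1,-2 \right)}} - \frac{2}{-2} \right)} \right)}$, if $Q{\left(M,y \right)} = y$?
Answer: $30$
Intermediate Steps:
$b = -2$ ($b = -8 + 6 = -2$)
$f{\left(d \right)} = 3 - 2 d$ ($f{\left(d \right)} = 3 - \left(d + d\right) = 3 - 2 d$)
$x{\left(T \right)} = 0$
$o{\left(s \right)} = -30$ ($o{\left(s \right)} = \left(3 + \left(3 - -4\right)\right) \left(-3\right) = \left(3 + \left(3 + 4\right)\right) \left(-3\right) = \left(3 + 7\right) \left(-3\right) = 10 \left(-3\right) = -30$)
$- o{\left(x{\left(\frac{4}{Q{\left(-1,-2 \right)}} - \frac{2}{-2} \right)} \right)} = \left(-1\right) \left(-30\right) = 30$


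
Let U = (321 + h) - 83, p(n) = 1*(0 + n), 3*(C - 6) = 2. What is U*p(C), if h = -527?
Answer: -5780/3 ≈ -1926.7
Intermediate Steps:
C = 20/3 (C = 6 + (⅓)*2 = 6 + ⅔ = 20/3 ≈ 6.6667)
p(n) = n (p(n) = 1*n = n)
U = -289 (U = (321 - 527) - 83 = -206 - 83 = -289)
U*p(C) = -289*20/3 = -5780/3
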